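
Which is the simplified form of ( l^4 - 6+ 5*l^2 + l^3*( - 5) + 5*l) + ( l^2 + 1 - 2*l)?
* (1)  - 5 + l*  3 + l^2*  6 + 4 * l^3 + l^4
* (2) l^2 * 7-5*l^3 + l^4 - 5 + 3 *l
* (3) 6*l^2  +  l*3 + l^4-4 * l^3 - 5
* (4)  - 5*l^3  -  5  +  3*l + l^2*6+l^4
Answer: 4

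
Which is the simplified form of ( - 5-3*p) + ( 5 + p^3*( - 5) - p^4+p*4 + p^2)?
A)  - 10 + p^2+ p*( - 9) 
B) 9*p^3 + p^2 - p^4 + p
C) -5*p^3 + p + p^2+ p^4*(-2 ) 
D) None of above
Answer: D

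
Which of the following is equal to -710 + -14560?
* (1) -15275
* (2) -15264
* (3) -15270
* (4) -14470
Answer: 3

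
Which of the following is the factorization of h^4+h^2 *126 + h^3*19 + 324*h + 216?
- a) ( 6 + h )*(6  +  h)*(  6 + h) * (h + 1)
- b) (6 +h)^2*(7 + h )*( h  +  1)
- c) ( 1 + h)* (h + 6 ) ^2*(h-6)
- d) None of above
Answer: a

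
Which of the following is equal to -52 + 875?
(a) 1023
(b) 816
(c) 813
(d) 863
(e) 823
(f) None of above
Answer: e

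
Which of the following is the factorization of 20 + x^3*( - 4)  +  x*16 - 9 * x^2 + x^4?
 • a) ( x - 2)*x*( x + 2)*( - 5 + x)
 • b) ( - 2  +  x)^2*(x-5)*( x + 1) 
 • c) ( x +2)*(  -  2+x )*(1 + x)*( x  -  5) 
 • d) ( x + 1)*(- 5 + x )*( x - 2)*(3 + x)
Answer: c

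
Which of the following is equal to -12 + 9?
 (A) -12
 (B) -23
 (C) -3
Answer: C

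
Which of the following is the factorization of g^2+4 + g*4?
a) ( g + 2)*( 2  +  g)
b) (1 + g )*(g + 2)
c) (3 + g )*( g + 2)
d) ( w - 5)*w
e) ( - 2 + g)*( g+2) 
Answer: a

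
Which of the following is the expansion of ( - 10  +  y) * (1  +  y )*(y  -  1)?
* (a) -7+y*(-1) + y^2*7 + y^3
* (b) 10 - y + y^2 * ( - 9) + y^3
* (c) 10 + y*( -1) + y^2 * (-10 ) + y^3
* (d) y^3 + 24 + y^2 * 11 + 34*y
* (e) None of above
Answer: c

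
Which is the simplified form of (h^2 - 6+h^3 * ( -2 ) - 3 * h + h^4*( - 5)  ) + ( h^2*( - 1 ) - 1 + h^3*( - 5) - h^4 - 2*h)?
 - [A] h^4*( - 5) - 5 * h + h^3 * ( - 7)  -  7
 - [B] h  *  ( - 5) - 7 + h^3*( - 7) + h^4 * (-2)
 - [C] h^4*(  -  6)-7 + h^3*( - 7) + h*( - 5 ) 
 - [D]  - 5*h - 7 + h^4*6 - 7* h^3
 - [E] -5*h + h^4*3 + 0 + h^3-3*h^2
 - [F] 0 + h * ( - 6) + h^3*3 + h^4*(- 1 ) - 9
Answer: C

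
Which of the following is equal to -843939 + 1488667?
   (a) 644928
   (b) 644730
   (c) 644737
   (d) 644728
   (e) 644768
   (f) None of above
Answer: d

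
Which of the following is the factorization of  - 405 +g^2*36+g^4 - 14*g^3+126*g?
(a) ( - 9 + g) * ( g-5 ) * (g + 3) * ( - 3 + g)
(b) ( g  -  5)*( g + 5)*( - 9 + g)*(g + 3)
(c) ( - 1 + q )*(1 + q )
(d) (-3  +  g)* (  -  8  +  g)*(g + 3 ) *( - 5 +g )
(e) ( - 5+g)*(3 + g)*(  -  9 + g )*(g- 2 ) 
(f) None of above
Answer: a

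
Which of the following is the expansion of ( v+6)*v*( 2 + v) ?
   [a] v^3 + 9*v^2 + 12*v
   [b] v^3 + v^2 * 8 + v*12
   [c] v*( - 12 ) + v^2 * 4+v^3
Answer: b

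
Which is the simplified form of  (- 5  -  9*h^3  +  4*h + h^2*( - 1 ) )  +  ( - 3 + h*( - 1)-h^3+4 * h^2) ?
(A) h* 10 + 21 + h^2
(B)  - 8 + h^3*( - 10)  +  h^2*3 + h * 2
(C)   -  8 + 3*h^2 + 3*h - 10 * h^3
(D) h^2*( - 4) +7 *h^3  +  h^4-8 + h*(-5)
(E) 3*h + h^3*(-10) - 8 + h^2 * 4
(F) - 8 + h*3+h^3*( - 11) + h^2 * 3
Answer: C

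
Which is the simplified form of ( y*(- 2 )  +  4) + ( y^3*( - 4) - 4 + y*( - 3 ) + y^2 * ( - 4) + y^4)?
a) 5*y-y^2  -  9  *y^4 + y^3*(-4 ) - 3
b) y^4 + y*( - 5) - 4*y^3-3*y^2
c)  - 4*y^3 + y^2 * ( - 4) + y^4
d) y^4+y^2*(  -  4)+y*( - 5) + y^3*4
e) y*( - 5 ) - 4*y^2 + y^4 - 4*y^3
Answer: e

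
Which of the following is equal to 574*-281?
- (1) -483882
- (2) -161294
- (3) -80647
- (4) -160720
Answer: 2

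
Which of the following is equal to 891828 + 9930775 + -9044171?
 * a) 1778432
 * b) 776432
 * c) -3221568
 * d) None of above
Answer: a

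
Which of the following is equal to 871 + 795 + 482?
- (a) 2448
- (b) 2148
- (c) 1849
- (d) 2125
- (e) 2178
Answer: b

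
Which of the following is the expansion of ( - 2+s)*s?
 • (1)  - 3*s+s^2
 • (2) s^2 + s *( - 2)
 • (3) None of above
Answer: 2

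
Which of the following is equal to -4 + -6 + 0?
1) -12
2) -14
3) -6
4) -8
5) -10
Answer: 5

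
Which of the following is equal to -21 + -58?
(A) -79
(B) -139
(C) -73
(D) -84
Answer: A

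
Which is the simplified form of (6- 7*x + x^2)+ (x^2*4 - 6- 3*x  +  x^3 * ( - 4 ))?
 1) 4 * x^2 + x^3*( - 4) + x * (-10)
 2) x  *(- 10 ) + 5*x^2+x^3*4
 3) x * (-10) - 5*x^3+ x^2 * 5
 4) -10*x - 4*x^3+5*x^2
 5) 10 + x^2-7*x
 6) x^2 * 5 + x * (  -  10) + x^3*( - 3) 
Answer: 4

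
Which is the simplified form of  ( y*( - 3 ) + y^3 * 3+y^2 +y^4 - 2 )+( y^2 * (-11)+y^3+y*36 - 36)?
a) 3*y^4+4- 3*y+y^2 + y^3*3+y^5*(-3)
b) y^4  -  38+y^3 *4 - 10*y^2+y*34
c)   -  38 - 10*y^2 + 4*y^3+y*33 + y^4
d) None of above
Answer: c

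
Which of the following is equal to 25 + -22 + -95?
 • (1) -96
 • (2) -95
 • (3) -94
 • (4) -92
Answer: 4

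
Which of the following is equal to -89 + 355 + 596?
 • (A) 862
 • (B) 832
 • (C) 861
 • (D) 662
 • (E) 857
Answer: A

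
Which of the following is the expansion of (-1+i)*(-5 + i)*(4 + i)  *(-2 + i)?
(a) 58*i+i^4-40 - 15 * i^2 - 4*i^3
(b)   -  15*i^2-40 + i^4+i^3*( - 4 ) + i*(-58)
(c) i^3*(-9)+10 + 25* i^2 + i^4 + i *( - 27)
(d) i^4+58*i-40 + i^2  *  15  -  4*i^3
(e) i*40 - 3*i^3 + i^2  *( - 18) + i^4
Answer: a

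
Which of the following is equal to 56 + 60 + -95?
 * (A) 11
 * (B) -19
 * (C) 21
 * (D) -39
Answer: C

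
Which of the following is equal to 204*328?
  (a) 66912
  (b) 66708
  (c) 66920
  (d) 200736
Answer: a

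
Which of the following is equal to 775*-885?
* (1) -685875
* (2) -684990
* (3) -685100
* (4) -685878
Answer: 1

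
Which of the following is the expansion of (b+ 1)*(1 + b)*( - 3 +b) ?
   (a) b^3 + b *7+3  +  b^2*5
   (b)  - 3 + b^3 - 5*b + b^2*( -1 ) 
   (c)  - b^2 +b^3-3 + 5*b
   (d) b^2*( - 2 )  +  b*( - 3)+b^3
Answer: b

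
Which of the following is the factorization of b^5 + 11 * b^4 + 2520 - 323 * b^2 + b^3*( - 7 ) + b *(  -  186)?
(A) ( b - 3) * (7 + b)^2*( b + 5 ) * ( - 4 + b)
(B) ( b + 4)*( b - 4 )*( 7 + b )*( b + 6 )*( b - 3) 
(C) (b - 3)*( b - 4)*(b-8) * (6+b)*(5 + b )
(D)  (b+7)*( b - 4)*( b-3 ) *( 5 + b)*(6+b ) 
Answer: D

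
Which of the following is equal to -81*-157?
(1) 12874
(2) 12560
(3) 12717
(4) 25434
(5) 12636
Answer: 3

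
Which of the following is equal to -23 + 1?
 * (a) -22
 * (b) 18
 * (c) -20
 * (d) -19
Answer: a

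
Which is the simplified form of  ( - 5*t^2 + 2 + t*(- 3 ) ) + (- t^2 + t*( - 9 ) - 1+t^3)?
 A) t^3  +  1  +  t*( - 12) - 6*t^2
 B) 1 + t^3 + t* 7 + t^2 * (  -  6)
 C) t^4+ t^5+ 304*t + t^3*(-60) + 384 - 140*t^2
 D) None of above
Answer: A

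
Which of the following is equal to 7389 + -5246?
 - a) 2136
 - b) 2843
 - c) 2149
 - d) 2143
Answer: d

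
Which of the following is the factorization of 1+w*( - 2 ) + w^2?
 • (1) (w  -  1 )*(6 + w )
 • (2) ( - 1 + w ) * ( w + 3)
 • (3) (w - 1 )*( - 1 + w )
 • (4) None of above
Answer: 3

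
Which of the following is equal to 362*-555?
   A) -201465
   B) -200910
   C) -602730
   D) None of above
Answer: B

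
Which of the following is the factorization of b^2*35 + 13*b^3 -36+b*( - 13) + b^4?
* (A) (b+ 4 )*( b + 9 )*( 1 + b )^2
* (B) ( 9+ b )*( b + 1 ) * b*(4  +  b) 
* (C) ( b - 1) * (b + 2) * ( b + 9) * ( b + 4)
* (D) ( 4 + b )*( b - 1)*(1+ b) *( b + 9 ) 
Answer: D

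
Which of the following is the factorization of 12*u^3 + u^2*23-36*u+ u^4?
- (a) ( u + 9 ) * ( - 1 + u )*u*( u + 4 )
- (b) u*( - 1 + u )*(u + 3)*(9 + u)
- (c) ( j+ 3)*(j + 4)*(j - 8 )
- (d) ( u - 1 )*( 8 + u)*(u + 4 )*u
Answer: a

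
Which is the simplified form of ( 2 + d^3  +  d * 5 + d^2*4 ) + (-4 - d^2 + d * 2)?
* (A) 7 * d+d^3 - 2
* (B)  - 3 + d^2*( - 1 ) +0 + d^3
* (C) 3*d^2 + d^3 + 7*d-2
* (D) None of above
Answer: C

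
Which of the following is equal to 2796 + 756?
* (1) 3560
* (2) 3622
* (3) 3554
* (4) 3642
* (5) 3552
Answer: 5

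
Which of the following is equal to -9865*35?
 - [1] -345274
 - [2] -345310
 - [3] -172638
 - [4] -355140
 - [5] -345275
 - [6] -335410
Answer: 5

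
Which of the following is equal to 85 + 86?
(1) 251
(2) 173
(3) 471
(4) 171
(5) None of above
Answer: 4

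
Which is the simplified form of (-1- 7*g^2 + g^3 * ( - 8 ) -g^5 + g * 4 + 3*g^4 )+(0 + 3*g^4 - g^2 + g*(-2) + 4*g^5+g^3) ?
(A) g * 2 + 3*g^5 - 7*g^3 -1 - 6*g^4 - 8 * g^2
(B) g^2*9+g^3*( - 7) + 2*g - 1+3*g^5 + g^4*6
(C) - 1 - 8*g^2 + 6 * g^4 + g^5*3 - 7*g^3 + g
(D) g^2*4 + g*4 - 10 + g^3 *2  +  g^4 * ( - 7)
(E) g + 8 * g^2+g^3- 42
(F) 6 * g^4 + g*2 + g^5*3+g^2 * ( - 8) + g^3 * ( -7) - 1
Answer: F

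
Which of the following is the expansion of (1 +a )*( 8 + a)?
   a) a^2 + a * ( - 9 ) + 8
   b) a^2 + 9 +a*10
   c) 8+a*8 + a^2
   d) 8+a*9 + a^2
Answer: d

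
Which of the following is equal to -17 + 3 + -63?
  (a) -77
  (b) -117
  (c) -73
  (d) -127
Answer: a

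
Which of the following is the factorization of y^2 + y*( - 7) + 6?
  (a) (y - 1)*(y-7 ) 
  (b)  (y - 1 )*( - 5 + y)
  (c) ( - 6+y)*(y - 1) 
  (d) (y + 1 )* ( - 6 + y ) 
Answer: c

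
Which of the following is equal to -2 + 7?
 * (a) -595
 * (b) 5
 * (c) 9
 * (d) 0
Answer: b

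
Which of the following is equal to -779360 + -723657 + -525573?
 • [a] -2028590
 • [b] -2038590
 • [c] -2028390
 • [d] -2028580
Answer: a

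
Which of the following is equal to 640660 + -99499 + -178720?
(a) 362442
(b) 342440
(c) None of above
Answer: c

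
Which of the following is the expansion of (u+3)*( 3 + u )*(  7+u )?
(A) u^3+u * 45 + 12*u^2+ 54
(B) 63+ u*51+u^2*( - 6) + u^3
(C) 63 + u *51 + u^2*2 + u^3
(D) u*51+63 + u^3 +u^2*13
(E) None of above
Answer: D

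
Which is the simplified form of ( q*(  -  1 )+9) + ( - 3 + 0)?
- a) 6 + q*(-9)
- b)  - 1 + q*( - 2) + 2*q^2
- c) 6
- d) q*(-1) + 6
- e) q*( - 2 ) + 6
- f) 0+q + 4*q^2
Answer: d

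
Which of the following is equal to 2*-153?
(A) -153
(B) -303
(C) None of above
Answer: C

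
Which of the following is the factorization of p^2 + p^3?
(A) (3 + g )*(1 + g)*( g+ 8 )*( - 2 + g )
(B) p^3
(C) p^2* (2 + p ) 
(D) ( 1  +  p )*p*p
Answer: D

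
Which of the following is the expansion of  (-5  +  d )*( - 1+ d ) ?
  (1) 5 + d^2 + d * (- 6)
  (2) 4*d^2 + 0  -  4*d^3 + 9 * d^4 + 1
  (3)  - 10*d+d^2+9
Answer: 1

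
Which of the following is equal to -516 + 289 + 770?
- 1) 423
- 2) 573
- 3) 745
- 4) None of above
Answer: 4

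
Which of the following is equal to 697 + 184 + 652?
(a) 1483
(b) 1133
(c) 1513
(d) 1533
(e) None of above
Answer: d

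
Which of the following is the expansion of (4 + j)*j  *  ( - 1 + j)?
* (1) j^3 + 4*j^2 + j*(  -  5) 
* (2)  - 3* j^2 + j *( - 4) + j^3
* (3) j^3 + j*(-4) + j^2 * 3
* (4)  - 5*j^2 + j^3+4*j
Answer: 3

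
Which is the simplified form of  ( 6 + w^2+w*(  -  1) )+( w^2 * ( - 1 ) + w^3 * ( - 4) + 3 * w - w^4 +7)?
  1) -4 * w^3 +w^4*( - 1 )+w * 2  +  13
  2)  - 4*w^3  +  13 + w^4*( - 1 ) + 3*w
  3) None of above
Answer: 1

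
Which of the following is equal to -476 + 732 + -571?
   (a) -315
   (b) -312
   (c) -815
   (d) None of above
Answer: a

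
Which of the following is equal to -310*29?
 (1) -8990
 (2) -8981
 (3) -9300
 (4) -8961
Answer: 1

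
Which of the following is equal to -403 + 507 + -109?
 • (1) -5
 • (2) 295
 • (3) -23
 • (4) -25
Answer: 1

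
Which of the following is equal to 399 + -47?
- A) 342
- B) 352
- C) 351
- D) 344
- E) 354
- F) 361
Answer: B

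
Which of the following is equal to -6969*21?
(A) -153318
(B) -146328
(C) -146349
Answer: C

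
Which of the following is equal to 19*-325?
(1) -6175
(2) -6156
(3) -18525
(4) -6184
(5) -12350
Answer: 1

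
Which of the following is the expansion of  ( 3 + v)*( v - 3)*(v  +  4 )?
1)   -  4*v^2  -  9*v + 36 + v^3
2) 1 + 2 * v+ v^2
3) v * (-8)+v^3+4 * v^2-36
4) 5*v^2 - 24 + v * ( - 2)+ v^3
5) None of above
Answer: 5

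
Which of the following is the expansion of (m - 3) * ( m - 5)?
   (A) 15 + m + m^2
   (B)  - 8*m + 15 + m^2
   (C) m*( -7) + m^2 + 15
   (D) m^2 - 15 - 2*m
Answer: B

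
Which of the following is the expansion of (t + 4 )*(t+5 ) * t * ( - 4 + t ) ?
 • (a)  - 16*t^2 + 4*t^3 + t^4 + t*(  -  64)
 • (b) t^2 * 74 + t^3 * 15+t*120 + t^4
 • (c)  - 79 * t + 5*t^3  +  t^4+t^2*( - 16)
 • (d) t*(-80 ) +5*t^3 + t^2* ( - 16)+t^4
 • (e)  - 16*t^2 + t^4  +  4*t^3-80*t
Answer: d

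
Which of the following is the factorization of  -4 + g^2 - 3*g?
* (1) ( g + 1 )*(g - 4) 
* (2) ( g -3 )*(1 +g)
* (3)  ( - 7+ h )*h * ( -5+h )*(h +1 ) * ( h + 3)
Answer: 1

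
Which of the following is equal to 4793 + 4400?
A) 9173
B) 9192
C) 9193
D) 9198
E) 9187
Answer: C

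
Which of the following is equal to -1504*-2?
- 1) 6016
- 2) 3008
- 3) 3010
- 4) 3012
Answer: 2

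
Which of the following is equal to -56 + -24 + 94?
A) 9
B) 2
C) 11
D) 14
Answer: D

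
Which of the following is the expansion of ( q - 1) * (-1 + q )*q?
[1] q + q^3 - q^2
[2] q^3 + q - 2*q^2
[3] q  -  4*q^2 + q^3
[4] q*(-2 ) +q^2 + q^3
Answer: 2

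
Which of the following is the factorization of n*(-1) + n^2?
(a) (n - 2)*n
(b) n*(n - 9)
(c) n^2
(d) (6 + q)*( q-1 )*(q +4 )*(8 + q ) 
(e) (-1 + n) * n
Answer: e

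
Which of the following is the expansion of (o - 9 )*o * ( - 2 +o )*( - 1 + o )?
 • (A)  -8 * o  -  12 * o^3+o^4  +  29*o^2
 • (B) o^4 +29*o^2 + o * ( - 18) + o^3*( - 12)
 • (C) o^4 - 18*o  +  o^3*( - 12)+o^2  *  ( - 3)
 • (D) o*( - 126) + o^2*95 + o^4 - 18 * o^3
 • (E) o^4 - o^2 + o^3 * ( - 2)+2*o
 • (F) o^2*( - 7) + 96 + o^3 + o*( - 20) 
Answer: B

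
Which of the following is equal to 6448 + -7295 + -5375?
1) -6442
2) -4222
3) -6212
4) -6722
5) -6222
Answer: 5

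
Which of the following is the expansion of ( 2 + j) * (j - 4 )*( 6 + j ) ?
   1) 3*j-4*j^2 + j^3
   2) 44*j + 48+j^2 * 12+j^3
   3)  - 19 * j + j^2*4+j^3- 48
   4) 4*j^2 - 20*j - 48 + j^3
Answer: 4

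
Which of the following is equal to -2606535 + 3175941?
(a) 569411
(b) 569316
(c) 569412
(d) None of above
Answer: d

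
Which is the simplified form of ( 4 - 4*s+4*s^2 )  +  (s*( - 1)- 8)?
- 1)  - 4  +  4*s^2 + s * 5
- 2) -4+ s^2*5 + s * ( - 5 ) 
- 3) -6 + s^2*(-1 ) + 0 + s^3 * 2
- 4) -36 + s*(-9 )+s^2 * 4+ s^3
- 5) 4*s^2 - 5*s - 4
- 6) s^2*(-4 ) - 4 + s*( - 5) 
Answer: 5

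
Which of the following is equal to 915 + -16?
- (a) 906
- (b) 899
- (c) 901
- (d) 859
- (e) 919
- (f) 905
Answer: b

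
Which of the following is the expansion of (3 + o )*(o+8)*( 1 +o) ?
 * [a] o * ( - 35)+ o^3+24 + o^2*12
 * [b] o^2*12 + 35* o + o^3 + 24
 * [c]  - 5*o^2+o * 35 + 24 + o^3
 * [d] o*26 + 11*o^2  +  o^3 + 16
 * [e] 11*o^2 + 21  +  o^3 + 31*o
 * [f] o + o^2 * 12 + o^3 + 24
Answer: b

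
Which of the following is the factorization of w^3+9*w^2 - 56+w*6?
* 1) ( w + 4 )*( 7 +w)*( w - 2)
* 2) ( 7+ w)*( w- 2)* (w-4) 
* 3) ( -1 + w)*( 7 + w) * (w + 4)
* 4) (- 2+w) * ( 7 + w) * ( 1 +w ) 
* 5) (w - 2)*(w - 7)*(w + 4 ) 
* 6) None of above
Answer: 1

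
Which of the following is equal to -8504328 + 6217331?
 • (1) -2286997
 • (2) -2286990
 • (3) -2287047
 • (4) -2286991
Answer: 1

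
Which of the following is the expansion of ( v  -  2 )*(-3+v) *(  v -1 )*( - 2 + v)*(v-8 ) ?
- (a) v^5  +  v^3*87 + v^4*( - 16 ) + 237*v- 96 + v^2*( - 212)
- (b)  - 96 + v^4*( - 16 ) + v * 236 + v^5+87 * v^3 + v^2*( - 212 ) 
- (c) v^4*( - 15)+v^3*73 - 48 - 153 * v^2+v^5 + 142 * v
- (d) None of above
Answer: b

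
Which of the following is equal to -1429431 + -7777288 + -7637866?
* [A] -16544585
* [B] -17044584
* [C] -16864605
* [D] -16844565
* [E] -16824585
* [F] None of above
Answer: F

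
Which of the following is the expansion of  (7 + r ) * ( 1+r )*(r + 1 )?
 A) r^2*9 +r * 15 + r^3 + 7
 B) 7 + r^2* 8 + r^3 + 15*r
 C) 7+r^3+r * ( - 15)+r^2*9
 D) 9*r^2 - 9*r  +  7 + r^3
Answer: A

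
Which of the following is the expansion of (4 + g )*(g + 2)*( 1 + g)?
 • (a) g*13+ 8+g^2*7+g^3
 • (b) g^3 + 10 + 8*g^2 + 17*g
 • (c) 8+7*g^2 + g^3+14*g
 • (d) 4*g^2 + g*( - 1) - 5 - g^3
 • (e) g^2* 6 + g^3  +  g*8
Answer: c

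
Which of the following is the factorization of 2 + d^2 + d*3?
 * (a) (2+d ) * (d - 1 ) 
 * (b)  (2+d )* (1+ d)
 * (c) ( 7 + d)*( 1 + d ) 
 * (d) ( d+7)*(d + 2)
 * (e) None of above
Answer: b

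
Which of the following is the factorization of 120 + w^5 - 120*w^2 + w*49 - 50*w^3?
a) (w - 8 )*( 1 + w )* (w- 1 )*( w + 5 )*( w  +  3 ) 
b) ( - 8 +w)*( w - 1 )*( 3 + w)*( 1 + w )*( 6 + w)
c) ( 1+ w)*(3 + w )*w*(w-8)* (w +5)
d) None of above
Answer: a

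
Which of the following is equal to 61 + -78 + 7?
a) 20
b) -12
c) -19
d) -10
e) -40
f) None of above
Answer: d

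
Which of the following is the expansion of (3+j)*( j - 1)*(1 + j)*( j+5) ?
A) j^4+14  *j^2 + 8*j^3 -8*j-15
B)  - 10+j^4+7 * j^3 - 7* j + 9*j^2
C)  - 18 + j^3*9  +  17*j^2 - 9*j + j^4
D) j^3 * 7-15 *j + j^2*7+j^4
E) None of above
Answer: A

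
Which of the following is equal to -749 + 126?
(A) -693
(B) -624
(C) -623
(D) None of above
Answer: C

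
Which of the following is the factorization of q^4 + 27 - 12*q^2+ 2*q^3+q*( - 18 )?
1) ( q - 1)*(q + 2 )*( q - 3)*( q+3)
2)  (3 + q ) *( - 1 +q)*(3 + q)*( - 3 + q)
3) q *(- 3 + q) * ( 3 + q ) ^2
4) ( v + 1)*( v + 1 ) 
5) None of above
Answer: 2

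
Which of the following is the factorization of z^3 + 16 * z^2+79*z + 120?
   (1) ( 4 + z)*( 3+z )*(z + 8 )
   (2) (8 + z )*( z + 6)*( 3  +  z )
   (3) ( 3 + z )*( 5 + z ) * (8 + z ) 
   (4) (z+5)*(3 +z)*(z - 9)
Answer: 3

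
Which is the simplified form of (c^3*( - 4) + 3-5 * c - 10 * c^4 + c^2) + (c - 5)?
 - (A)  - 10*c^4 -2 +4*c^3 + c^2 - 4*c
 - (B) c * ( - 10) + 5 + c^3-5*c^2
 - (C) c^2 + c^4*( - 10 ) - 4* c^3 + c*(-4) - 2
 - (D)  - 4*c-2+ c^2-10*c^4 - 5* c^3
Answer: C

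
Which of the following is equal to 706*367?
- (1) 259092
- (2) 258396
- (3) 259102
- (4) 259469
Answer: 3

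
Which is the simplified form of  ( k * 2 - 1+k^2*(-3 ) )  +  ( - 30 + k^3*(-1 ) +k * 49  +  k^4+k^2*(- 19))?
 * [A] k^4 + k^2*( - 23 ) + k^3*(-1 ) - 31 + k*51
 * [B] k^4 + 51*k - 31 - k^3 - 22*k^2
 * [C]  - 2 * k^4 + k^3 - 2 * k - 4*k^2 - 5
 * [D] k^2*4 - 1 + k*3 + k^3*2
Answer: B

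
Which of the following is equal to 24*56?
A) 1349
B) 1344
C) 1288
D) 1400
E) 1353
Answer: B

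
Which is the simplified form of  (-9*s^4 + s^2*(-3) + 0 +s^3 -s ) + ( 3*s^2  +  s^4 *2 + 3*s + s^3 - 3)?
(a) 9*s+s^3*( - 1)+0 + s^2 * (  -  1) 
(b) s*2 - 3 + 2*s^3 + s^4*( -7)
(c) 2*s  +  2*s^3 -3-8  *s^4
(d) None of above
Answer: b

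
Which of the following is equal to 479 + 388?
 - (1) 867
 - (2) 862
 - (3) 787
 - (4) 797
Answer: 1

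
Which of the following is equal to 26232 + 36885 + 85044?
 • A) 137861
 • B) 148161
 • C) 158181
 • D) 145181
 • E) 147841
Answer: B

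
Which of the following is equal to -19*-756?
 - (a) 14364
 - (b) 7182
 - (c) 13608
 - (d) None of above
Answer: a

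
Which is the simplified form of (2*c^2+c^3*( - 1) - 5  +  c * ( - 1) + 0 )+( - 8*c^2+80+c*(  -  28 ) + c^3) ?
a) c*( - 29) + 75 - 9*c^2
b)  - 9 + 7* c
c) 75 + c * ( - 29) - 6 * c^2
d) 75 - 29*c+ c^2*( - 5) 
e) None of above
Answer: c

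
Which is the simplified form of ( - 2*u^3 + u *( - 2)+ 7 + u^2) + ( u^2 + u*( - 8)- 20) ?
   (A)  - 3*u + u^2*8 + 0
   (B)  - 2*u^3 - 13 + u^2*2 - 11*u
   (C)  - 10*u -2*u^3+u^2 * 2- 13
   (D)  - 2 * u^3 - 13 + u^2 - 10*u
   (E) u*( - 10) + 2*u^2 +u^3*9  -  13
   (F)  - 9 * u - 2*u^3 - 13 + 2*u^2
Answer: C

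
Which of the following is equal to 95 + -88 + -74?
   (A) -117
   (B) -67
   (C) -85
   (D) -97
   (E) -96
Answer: B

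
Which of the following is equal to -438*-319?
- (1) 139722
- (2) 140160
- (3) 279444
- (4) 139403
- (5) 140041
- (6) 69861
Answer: 1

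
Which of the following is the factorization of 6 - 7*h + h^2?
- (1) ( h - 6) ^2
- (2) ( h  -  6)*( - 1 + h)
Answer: 2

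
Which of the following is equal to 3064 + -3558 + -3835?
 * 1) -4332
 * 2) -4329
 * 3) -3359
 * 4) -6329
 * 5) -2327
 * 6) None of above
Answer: 2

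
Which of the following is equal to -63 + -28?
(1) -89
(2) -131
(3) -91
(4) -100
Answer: 3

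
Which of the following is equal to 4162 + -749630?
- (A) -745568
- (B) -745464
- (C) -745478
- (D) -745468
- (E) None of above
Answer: D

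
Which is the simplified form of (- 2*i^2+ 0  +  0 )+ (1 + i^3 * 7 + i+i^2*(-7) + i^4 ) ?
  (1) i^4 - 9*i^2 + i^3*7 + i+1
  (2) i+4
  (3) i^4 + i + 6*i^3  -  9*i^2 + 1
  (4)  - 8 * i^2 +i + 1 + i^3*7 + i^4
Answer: 1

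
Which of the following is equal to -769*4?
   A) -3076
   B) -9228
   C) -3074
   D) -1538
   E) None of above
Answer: A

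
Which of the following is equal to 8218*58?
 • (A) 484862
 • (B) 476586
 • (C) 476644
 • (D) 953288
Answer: C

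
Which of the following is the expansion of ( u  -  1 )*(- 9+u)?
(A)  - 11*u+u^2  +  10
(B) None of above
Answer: B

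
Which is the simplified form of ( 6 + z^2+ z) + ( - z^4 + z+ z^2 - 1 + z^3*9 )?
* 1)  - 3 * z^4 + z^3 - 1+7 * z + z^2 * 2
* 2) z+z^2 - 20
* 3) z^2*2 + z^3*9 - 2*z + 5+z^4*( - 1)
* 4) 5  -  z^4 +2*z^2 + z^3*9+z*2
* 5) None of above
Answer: 4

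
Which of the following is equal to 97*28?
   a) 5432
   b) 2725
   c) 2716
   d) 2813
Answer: c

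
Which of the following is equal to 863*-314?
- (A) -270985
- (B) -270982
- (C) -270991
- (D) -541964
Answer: B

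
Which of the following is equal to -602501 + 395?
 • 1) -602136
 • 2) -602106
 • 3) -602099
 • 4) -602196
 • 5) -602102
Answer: 2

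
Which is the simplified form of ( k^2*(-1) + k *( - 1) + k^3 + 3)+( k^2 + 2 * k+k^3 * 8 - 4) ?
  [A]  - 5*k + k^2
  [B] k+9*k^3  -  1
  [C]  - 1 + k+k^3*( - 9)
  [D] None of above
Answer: B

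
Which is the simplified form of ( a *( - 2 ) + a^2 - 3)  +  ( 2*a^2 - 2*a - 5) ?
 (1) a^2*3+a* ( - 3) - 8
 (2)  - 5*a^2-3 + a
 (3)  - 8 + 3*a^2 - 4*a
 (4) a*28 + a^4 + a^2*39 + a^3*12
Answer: 3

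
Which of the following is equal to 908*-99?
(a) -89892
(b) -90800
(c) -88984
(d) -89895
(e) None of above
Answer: a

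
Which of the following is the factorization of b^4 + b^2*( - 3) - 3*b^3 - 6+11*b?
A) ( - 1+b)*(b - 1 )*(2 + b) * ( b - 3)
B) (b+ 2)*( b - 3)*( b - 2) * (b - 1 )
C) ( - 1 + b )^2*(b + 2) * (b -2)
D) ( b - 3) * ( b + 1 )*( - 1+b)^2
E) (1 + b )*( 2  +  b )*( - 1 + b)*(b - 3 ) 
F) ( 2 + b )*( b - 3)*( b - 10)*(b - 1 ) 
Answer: A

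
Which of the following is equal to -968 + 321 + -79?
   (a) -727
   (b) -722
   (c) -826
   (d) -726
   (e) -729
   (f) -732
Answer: d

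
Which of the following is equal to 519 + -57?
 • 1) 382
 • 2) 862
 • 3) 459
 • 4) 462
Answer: 4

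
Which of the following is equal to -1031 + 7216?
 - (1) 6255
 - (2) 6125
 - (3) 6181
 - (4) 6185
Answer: 4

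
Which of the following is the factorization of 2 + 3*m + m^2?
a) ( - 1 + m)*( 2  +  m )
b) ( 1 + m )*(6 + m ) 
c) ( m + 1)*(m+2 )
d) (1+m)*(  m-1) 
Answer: c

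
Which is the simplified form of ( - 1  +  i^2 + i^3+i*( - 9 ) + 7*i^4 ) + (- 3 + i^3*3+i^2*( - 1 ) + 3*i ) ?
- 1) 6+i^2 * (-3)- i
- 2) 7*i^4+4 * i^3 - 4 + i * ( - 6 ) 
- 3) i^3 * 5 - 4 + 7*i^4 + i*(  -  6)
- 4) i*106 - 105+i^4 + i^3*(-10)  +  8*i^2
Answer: 2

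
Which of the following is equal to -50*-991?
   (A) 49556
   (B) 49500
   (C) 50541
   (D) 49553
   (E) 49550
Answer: E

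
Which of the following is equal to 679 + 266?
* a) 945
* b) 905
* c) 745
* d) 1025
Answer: a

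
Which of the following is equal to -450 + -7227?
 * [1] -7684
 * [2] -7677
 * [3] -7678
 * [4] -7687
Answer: 2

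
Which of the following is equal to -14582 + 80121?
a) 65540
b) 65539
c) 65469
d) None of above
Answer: b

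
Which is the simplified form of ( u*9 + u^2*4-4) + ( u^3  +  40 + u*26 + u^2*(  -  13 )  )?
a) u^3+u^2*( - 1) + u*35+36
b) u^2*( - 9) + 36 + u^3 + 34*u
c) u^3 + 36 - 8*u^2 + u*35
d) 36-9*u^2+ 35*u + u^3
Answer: d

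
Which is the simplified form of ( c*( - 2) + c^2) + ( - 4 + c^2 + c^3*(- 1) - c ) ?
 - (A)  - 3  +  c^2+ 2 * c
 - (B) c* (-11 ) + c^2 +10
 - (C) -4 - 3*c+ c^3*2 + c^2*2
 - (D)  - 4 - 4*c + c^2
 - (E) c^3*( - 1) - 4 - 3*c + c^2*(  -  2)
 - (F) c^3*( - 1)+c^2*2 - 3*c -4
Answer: F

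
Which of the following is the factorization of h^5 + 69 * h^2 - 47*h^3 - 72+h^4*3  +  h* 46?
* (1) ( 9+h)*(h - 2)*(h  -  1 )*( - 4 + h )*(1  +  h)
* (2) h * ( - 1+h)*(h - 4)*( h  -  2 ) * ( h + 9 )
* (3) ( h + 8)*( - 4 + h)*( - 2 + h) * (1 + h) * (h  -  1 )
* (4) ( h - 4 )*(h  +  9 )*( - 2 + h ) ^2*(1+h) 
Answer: 1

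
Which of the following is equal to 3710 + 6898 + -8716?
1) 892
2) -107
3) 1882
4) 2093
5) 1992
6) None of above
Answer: 6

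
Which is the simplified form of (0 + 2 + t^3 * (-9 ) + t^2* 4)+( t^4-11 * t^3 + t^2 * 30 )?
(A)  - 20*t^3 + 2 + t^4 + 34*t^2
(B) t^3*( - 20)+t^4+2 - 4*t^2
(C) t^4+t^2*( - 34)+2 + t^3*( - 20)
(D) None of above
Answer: A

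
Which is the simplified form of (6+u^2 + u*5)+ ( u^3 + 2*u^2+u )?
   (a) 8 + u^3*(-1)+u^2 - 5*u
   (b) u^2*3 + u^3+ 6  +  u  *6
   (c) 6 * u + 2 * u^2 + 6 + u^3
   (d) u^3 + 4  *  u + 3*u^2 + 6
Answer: b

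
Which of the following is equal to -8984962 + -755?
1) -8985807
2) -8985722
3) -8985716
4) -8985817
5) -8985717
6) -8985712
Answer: 5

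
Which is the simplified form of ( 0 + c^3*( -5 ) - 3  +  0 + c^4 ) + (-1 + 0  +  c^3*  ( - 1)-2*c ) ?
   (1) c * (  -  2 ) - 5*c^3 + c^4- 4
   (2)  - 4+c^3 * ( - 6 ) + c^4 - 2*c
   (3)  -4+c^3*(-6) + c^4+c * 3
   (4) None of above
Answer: 2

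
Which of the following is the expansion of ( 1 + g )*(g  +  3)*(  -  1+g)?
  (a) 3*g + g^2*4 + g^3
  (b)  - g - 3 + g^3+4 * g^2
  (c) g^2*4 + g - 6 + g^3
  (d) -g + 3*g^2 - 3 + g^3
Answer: d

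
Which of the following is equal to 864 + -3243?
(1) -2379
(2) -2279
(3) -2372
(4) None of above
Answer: 1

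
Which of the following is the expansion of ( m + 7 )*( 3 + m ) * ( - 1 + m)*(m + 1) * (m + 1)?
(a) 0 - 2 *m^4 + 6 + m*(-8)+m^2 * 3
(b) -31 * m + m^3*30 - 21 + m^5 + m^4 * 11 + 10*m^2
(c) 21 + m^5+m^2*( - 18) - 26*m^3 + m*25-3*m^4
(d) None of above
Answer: b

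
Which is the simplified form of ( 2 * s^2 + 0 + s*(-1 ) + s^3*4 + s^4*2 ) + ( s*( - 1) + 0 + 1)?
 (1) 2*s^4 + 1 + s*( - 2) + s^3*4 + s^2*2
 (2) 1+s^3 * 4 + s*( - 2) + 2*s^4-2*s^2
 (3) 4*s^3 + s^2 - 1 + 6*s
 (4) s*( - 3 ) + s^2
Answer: 1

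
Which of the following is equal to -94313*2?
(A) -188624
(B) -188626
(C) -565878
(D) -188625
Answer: B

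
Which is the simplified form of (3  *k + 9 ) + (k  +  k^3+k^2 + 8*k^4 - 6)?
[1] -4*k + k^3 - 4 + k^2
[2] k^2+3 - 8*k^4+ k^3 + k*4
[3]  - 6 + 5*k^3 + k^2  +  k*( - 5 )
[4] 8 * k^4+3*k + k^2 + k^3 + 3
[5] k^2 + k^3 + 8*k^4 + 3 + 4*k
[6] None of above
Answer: 5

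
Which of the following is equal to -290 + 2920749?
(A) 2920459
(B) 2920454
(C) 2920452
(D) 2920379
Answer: A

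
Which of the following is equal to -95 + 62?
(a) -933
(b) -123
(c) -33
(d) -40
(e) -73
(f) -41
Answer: c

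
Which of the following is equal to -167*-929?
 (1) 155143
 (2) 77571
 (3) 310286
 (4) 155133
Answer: 1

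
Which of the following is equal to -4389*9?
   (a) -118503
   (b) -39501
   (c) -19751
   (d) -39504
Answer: b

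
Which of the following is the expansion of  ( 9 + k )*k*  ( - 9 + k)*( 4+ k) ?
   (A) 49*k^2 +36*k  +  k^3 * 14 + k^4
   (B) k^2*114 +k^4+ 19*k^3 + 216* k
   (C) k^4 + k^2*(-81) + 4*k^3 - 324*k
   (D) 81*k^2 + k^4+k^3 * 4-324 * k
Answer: C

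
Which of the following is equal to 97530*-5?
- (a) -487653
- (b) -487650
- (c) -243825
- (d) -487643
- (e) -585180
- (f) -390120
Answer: b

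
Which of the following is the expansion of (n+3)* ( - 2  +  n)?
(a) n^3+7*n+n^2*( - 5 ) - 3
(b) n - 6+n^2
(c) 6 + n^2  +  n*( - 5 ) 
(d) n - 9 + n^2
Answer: b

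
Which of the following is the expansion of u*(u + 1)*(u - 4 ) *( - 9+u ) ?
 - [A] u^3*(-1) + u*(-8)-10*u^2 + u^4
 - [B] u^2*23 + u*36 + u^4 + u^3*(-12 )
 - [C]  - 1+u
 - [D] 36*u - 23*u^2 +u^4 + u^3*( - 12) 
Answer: B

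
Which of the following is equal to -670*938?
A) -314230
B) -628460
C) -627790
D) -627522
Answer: B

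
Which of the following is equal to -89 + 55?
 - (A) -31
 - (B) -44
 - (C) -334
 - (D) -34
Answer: D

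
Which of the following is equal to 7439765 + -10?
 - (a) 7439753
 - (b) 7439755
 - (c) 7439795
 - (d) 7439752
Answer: b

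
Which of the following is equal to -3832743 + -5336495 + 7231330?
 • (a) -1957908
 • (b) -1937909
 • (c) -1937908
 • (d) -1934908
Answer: c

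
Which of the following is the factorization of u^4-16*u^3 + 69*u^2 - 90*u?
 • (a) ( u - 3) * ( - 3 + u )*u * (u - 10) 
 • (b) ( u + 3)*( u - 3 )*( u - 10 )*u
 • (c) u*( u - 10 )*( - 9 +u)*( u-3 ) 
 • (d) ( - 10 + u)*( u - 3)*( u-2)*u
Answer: a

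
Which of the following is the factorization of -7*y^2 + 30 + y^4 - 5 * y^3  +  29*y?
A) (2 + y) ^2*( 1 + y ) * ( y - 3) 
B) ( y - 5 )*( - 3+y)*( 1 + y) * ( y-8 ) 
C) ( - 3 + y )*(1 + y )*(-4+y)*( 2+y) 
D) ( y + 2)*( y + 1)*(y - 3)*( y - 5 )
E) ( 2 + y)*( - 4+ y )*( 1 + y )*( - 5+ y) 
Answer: D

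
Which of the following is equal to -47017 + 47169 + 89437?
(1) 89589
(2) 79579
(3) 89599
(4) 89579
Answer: 1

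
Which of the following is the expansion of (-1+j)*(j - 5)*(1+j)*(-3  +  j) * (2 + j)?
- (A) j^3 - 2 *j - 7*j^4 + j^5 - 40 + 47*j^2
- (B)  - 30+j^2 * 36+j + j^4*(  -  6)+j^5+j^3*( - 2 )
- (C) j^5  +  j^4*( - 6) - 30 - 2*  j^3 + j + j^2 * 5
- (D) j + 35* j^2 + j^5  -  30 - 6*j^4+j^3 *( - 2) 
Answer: B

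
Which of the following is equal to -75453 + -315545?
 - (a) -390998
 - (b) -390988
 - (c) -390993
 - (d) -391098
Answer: a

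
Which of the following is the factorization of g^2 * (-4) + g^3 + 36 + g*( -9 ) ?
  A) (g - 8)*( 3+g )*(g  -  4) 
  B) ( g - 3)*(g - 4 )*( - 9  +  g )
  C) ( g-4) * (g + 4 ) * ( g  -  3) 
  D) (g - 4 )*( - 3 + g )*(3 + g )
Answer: D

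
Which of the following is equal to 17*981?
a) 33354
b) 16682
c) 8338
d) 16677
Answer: d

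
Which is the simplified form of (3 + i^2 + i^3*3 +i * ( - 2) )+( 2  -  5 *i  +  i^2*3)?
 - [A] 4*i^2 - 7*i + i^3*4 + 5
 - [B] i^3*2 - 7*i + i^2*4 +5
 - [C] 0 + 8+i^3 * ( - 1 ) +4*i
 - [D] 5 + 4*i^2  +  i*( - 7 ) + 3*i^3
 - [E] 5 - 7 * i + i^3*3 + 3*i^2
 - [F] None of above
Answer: D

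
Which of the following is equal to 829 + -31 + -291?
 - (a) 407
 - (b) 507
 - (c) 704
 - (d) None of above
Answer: b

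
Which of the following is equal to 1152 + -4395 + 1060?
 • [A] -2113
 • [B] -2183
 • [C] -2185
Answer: B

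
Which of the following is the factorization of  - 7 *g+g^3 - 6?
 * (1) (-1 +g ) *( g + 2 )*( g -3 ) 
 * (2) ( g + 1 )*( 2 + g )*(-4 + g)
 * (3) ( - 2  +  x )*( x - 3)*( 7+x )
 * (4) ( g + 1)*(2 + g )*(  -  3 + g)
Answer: 4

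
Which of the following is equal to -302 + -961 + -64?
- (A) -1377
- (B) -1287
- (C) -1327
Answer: C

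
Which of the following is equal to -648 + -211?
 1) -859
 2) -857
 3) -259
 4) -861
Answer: 1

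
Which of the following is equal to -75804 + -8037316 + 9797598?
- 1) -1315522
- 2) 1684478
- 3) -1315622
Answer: 2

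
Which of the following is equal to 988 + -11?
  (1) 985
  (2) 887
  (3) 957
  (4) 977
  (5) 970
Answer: 4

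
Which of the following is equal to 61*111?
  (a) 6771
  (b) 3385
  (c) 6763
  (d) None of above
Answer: a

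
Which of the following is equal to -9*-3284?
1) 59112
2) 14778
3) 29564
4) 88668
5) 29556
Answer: 5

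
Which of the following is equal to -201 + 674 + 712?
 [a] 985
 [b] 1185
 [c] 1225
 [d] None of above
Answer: b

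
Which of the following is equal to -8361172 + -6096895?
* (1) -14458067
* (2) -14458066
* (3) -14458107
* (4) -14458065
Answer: 1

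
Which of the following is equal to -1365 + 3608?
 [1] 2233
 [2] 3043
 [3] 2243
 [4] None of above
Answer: 3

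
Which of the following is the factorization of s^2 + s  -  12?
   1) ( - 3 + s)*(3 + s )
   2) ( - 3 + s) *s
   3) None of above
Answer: 3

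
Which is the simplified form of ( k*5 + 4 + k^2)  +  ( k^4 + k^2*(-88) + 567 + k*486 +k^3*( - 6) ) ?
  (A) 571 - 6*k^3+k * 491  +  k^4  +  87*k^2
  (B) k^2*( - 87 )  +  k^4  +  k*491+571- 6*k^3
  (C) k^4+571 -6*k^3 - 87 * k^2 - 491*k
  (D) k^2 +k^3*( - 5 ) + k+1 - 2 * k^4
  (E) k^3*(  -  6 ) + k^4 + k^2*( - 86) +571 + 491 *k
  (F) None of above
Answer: B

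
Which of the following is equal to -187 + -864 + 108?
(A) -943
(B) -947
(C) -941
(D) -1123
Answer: A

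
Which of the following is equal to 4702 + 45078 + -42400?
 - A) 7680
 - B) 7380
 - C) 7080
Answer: B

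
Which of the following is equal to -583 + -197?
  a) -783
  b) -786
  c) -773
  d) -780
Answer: d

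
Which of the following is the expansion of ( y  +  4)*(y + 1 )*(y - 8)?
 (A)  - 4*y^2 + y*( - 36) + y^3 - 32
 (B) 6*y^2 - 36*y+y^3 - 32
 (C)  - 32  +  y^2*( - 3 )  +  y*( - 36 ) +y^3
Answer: C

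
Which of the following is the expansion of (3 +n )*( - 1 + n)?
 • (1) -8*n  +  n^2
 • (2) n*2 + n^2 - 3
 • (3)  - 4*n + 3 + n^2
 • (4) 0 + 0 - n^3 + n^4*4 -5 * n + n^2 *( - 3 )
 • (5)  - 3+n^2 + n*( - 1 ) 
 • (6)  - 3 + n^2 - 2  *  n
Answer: 2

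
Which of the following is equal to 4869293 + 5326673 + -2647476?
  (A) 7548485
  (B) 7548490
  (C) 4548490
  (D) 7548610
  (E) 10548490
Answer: B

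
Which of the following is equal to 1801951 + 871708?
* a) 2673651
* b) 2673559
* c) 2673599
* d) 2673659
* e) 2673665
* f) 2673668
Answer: d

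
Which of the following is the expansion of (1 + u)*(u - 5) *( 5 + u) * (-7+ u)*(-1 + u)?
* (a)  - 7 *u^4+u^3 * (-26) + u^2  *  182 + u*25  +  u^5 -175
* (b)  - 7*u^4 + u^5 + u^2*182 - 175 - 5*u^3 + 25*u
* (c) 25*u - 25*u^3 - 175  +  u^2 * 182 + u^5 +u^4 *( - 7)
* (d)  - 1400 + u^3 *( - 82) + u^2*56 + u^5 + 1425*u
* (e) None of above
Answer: a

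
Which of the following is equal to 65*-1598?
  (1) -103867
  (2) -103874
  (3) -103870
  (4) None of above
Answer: 3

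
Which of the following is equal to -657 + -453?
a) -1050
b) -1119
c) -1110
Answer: c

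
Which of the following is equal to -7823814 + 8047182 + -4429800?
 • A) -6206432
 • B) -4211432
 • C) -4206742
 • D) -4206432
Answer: D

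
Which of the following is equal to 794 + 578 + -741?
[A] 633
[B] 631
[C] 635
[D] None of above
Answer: B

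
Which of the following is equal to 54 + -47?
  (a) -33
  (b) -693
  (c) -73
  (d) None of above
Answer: d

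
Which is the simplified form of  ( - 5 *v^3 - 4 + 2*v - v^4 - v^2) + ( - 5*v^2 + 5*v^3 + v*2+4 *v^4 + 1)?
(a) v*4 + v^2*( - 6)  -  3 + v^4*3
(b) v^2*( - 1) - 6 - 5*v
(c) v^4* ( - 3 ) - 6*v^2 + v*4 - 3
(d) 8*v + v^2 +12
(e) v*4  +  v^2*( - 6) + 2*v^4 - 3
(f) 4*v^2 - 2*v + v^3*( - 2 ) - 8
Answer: a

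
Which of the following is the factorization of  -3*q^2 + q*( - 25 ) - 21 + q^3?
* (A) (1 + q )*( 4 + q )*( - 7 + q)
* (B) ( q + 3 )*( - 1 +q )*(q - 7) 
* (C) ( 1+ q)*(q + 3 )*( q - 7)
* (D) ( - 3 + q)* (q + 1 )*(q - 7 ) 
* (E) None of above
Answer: C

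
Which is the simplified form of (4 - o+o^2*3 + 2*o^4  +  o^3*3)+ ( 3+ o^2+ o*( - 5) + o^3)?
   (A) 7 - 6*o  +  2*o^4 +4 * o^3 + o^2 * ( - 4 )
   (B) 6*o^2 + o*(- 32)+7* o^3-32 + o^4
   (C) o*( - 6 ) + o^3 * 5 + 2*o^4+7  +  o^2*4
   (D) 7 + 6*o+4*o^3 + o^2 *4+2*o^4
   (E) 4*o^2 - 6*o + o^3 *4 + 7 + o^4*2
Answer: E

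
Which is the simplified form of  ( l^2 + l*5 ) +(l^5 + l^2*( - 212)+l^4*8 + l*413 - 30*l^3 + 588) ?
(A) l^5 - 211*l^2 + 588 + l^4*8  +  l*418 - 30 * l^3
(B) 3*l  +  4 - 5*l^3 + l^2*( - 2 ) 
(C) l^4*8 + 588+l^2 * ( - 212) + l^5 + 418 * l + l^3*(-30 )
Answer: A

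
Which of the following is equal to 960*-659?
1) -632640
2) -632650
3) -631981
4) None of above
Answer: 1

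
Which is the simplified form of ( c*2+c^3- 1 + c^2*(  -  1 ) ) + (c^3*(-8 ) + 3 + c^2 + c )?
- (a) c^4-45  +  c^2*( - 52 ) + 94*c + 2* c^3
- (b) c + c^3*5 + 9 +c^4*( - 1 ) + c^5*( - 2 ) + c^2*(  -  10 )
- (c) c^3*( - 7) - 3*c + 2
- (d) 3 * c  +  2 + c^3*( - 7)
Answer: d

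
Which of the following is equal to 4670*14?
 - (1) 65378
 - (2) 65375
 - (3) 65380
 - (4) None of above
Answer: 3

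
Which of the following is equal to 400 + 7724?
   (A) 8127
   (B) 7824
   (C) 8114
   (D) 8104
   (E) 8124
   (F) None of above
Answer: E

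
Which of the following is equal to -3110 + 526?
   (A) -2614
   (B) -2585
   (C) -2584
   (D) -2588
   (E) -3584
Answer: C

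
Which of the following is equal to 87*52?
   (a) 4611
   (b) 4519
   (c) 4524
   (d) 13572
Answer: c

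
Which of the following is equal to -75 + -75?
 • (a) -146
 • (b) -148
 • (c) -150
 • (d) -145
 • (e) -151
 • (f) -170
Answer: c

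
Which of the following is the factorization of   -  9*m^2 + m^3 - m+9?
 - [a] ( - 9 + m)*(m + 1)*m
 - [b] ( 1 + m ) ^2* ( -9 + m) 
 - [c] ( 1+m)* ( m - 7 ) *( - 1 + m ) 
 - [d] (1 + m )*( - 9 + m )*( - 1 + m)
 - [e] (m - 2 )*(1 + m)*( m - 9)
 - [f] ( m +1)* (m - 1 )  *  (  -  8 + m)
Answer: d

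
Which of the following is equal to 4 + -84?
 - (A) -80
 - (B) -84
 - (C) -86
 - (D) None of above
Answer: A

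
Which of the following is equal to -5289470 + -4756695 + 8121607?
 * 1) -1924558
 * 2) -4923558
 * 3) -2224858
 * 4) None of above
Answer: 1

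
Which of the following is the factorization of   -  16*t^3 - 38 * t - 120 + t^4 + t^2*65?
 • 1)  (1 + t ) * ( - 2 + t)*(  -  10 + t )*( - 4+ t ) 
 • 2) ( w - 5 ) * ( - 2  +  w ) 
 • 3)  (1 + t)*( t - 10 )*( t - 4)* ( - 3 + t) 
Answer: 3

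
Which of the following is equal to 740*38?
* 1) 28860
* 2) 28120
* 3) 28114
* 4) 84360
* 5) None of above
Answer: 2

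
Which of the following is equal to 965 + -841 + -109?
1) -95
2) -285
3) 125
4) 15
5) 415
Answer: 4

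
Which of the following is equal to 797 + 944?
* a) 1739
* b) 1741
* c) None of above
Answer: b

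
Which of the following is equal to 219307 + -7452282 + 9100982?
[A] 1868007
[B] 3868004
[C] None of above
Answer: A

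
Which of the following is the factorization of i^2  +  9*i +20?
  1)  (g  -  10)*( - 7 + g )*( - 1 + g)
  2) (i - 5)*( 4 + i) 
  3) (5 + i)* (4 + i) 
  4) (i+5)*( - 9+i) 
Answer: 3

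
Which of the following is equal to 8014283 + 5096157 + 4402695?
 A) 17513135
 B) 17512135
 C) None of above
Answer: A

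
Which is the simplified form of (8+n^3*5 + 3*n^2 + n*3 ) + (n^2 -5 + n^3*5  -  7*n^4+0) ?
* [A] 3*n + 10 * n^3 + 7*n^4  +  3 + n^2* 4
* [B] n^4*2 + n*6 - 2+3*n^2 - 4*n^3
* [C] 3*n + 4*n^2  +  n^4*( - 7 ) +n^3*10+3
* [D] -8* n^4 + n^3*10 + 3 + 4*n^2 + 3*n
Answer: C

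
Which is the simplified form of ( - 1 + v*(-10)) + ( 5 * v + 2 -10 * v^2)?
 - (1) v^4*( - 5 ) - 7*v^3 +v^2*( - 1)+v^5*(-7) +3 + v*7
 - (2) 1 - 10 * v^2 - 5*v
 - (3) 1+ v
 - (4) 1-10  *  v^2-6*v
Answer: 2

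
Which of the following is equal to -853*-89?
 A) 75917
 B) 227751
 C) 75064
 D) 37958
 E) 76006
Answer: A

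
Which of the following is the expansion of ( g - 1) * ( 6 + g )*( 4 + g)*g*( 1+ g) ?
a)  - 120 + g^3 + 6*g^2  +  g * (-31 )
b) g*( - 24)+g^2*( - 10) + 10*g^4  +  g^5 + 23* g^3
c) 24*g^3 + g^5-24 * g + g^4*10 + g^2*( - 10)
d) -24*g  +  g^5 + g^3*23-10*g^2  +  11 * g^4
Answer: b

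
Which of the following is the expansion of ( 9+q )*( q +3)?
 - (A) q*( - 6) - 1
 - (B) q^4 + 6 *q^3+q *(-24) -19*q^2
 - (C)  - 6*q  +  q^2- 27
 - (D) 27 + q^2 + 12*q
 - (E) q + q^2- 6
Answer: D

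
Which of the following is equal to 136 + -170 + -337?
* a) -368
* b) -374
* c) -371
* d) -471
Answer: c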